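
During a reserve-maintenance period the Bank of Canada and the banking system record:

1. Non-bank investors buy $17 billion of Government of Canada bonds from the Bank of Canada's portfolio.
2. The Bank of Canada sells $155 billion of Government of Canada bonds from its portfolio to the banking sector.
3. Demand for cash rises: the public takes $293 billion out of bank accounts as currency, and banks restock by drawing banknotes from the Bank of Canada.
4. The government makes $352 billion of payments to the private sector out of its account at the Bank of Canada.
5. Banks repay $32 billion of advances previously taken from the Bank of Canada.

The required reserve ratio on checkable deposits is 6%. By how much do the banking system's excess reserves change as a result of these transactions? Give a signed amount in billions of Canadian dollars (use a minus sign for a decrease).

-$147.52 billion

Asset sale (to non-banks) $17 billion: reserves −$17B, deposits −$17B.
OMO sale (to banks) $155 billion: reserves −$155B, deposits 0.
Currency withdrawal $293 billion: reserves −$293B, deposits −$293B.
Government spending $352 billion: reserves +$352B, deposits +$352B.
Discount-window repayment $32 billion: reserves −$32B, deposits 0.
Totals: Δreserves = −$145B, Δdeposits = +$42B.
Δrequired reserves = 6% × +$42B = +$2.52B.
Δexcess reserves = Δreserves − Δrequired = −$145B − (+$2.52B) = -$147.52 billion.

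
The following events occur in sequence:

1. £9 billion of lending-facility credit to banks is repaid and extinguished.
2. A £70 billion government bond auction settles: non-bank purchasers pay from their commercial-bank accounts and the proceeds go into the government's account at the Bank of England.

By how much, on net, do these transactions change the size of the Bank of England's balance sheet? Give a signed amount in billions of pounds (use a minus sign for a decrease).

Bank of England balance sheet:
  Assets:      Loans to banks −£9B
  Liabilities: Bank reserves −£79B, Government deposits +£70B
Commercial banking system:
  Assets:      Reserves at CB −£79B
  Liabilities: Checkable deposits −£70B, Borrowings from CB −£9B
Change in total Bank of England assets = -£9 billion.

-£9 billion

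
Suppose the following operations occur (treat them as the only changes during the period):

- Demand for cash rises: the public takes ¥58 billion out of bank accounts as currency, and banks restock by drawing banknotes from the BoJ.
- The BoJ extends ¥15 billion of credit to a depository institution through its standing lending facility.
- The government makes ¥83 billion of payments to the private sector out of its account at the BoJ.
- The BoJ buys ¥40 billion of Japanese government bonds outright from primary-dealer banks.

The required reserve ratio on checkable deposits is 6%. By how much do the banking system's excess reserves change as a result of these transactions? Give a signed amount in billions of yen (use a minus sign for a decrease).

+¥78.5 billion

Currency withdrawal ¥58 billion: reserves −¥58B, deposits −¥58B.
Discount-window loan ¥15 billion: reserves +¥15B, deposits 0.
Government spending ¥83 billion: reserves +¥83B, deposits +¥83B.
OMO purchase (from banks) ¥40 billion: reserves +¥40B, deposits 0.
Totals: Δreserves = +¥80B, Δdeposits = +¥25B.
Δrequired reserves = 6% × +¥25B = +¥1.5B.
Δexcess reserves = Δreserves − Δrequired = +¥80B − (+¥1.5B) = +¥78.5 billion.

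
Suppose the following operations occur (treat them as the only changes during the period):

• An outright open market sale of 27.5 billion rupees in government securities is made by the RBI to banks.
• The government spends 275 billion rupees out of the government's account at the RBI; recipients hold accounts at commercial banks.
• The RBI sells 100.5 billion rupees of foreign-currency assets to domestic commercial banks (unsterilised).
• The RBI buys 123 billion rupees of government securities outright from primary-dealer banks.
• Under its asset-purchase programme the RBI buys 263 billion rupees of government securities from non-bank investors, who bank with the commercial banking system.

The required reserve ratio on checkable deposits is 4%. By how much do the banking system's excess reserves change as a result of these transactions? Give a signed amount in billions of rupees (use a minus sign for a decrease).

OMO sale (to banks) 27.5 billion rupees: reserves −27.5B, deposits 0.
Government spending 275 billion rupees: reserves +275B, deposits +275B.
FX sale 100.5 billion rupees: reserves −100.5B, deposits 0.
OMO purchase (from banks) 123 billion rupees: reserves +123B, deposits 0.
Asset purchase (from non-banks) 263 billion rupees: reserves +263B, deposits +263B.
Totals: Δreserves = +533B, Δdeposits = +538B.
Δrequired reserves = 4% × +538B = +21.52B.
Δexcess reserves = Δreserves − Δrequired = +533B − (+21.52B) = +511.48 billion.

+511.48 billion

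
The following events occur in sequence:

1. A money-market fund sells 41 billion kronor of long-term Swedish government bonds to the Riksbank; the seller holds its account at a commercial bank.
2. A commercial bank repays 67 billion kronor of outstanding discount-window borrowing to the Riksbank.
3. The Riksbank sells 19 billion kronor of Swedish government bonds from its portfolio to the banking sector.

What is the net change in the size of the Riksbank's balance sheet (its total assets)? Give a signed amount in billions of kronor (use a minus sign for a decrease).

Asset purchase (from non-banks) 41 billion kronor: a Riksbank asset is acquired → +41B.
Discount-window repayment 67 billion kronor: a Riksbank asset is shed → −67B.
OMO sale (to banks) 19 billion kronor: a Riksbank asset is shed → −19B.
Net: 41 − 67 − 19 = -45 billion.

-45 billion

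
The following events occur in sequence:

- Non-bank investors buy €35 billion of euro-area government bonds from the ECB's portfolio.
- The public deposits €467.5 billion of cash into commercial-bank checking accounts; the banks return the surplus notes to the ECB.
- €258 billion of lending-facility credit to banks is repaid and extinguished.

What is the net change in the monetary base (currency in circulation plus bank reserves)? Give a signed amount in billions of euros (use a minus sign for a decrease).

-€293 billion

Asset sale (to non-banks) €35 billion: ECB balance sheet contracts → −€35B.
Currency deposit €467.5 billion: just a shift between currency and reserves — both are base money → 0.
Discount-window repayment €258 billion: ECB balance sheet contracts → −€258B.
Net: −35 + 0 − 258 = -€293 billion.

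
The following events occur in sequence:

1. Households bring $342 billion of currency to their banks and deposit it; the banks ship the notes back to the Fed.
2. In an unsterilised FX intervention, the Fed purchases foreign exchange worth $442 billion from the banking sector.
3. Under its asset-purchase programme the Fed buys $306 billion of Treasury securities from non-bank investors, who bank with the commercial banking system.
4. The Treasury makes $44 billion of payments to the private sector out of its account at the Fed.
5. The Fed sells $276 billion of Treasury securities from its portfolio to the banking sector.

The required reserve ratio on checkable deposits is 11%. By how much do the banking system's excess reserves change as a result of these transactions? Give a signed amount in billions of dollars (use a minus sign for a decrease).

+$781.88 billion

Currency deposit $342 billion: reserves +$342B, deposits +$342B.
FX purchase $442 billion: reserves +$442B, deposits 0.
Asset purchase (from non-banks) $306 billion: reserves +$306B, deposits +$306B.
Government spending $44 billion: reserves +$44B, deposits +$44B.
OMO sale (to banks) $276 billion: reserves −$276B, deposits 0.
Totals: Δreserves = +$858B, Δdeposits = +$692B.
Δrequired reserves = 11% × +$692B = +$76.12B.
Δexcess reserves = Δreserves − Δrequired = +$858B − (+$76.12B) = +$781.88 billion.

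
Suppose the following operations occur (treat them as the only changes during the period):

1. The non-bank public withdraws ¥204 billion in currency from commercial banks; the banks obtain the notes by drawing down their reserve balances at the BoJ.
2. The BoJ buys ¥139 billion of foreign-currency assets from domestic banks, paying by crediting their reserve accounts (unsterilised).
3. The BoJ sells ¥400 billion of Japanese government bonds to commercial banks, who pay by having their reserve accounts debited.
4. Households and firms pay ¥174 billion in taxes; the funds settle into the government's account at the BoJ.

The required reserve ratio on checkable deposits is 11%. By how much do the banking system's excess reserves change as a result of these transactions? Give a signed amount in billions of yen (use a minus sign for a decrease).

-¥597.42 billion

Currency withdrawal ¥204 billion: reserves −¥204B, deposits −¥204B.
FX purchase ¥139 billion: reserves +¥139B, deposits 0.
OMO sale (to banks) ¥400 billion: reserves −¥400B, deposits 0.
Government account inflow ¥174 billion: reserves −¥174B, deposits −¥174B.
Totals: Δreserves = −¥639B, Δdeposits = −¥378B.
Δrequired reserves = 11% × −¥378B = −¥41.58B.
Δexcess reserves = Δreserves − Δrequired = −¥639B − (−¥41.58B) = -¥597.42 billion.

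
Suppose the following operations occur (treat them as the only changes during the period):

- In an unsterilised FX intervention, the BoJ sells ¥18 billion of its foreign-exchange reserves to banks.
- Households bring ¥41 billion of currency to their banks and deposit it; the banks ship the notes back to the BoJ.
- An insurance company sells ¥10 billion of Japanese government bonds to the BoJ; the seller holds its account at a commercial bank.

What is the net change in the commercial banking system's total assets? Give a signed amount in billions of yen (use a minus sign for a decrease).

+¥51 billion

BoJ balance sheet:
  Assets:      Securities +¥10B, Foreign assets −¥18B
  Liabilities: Bank reserves +¥33B, Currency in circulation −¥41B
Commercial banking system:
  Assets:      Reserves at CB +¥33B, Foreign assets +¥18B
  Liabilities: Checkable deposits +¥51B
Change in total bank assets = +¥51 billion.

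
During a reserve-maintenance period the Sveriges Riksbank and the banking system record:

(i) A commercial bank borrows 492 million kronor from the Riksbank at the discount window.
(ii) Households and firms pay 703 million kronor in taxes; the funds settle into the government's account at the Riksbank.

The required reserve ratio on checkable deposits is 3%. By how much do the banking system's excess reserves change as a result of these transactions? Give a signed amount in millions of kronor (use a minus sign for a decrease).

Discount-window loan 492 million kronor: reserves +492M, deposits 0.
Government account inflow 703 million kronor: reserves −703M, deposits −703M.
Totals: Δreserves = −211M, Δdeposits = −703M.
Δrequired reserves = 3% × −703M = −21.09M.
Δexcess reserves = Δreserves − Δrequired = −211M − (−21.09M) = -189.91 million.

-189.91 million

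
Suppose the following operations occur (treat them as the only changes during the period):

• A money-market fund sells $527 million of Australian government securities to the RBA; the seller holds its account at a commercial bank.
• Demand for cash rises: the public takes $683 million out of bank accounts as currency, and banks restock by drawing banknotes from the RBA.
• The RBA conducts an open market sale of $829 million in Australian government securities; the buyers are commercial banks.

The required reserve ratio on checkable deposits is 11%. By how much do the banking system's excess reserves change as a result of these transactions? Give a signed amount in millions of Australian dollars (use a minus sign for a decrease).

-$967.84 million

Asset purchase (from non-banks) $527 million: reserves +$527M, deposits +$527M.
Currency withdrawal $683 million: reserves −$683M, deposits −$683M.
OMO sale (to banks) $829 million: reserves −$829M, deposits 0.
Totals: Δreserves = −$985M, Δdeposits = −$156M.
Δrequired reserves = 11% × −$156M = −$17.16M.
Δexcess reserves = Δreserves − Δrequired = −$985M − (−$17.16M) = -$967.84 million.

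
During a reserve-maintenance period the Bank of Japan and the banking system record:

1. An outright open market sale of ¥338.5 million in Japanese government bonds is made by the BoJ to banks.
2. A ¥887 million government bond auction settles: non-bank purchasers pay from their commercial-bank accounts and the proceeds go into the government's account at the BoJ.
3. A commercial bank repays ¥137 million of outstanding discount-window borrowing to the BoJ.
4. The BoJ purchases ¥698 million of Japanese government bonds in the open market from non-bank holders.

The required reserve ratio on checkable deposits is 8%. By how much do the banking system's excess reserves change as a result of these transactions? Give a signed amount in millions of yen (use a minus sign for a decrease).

-¥649.38 million

OMO sale (to banks) ¥338.5 million: reserves −¥338.5M, deposits 0.
Government account inflow ¥887 million: reserves −¥887M, deposits −¥887M.
Discount-window repayment ¥137 million: reserves −¥137M, deposits 0.
Asset purchase (from non-banks) ¥698 million: reserves +¥698M, deposits +¥698M.
Totals: Δreserves = −¥664.5M, Δdeposits = −¥189M.
Δrequired reserves = 8% × −¥189M = −¥15.12M.
Δexcess reserves = Δreserves − Δrequired = −¥664.5M − (−¥15.12M) = -¥649.38 million.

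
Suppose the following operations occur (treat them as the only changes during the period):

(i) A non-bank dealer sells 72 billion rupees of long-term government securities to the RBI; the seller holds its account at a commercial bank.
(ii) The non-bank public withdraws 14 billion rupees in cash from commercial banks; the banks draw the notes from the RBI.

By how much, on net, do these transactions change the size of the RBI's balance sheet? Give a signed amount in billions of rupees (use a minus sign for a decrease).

RBI balance sheet:
  Assets:      Securities +72B
  Liabilities: Bank reserves +58B, Currency in circulation +14B
Change in total RBI assets = +72 billion.

+72 billion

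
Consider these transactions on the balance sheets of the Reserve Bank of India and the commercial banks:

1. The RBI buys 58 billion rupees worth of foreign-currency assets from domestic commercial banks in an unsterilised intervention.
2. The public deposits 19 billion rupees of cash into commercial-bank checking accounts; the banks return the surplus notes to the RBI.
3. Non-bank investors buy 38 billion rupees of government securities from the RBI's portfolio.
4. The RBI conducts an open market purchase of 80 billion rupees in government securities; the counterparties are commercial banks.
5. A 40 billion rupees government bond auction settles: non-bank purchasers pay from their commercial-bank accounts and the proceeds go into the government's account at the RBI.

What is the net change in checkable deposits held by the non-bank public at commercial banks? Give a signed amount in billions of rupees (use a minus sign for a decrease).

-59 billion

FX purchase 58 billion rupees: the counterparty is a bank, so public deposits are unchanged → 0.
Currency deposit 19 billion rupees: non-bank counterparties' bank balances rise → +19B.
Asset sale (to non-banks) 38 billion rupees: non-bank counterparties' bank balances fall → −38B.
OMO purchase (from banks) 80 billion rupees: the counterparty is a bank, so public deposits are unchanged → 0.
Government account inflow 40 billion rupees: non-bank counterparties' bank balances fall → −40B.
Net: 0 + 19 − 38 + 0 − 40 = -59 billion.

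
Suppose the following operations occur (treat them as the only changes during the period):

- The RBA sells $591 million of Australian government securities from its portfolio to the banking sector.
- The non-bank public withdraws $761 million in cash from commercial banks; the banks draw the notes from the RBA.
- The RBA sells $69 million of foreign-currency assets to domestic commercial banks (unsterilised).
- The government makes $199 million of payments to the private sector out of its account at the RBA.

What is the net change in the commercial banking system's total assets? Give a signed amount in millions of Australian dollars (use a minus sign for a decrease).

OMO sale (to banks) $591 million: just an asset swap on bank balance sheets → 0.
Currency withdrawal $761 million: bank balance sheets shrink → −$761M.
FX sale $69 million: just an asset swap on bank balance sheets → 0.
Government spending $199 million: bank balance sheets expand → +$199M.
Net: 0 − 761 + 0 + 199 = -$562 million.

-$562 million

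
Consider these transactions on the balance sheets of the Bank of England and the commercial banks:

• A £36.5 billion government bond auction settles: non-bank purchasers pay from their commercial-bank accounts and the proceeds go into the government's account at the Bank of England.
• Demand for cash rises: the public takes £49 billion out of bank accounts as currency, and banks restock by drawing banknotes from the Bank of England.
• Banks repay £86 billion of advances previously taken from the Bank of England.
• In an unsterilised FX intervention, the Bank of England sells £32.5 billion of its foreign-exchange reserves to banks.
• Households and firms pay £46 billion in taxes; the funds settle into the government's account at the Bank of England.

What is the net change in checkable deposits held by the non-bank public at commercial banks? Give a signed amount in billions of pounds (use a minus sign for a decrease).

Bank of England balance sheet:
  Assets:      Loans to banks −£86B, Foreign assets −£32.5B
  Liabilities: Bank reserves −£250B, Currency in circulation +£49B, Government deposits +£82.5B
Commercial banking system:
  Assets:      Reserves at CB −£250B, Foreign assets +£32.5B
  Liabilities: Checkable deposits −£131.5B, Borrowings from CB −£86B
So the change in checkable deposits held by the non-bank public at commercial banks is -£131.5 billion.

-£131.5 billion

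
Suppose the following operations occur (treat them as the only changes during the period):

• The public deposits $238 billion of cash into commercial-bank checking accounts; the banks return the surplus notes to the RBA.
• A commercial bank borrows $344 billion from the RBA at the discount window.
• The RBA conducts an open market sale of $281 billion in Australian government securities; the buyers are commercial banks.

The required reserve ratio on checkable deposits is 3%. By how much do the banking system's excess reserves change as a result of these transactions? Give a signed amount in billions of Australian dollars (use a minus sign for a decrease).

Currency deposit $238 billion: reserves +$238B, deposits +$238B.
Discount-window loan $344 billion: reserves +$344B, deposits 0.
OMO sale (to banks) $281 billion: reserves −$281B, deposits 0.
Totals: Δreserves = +$301B, Δdeposits = +$238B.
Δrequired reserves = 3% × +$238B = +$7.14B.
Δexcess reserves = Δreserves − Δrequired = +$301B − (+$7.14B) = +$293.86 billion.

+$293.86 billion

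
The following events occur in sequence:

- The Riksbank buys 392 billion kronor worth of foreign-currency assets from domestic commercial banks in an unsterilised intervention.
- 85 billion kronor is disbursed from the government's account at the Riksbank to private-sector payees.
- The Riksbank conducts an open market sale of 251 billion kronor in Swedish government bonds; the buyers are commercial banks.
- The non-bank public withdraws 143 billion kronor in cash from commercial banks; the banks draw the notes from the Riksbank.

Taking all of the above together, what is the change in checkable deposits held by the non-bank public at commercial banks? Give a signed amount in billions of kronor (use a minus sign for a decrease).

-58 billion

FX purchase 392 billion kronor: the counterparty is a bank, so public deposits are unchanged → 0.
Government spending 85 billion kronor: non-bank counterparties' bank balances rise → +85B.
OMO sale (to banks) 251 billion kronor: the counterparty is a bank, so public deposits are unchanged → 0.
Currency withdrawal 143 billion kronor: non-bank counterparties' bank balances fall → −143B.
Net: 0 + 85 + 0 − 143 = -58 billion.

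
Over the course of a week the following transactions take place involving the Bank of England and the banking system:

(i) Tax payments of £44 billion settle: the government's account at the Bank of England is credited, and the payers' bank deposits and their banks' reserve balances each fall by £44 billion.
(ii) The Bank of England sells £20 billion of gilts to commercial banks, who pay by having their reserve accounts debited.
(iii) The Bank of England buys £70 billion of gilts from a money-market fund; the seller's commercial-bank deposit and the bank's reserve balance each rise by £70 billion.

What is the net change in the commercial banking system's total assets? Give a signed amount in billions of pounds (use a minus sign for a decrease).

Bank of England balance sheet:
  Assets:      Securities +£50B
  Liabilities: Bank reserves +£6B, Government deposits +£44B
Commercial banking system:
  Assets:      Reserves at CB +£6B, Securities +£20B
  Liabilities: Checkable deposits +£26B
Change in total bank assets = +£26 billion.

+£26 billion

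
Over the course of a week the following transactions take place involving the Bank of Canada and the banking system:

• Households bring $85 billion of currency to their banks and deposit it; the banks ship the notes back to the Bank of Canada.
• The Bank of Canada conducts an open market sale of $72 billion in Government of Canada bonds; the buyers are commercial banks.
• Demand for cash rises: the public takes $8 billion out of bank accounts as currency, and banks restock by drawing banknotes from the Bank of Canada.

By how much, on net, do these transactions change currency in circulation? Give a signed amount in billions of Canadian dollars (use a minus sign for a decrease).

Bank of Canada balance sheet:
  Assets:      Securities −$72B
  Liabilities: Bank reserves +$5B, Currency in circulation −$77B
So the change in currency in circulation is -$77 billion.

-$77 billion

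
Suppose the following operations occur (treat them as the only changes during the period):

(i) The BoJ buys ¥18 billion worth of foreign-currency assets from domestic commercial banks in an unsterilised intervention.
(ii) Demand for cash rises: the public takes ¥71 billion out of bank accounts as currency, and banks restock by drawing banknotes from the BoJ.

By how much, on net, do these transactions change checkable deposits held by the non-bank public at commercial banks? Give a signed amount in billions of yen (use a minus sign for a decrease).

FX purchase ¥18 billion: the counterparty is a bank, so public deposits are unchanged → 0.
Currency withdrawal ¥71 billion: non-bank counterparties' bank balances fall → −¥71B.
Net: 0 − 71 = -¥71 billion.

-¥71 billion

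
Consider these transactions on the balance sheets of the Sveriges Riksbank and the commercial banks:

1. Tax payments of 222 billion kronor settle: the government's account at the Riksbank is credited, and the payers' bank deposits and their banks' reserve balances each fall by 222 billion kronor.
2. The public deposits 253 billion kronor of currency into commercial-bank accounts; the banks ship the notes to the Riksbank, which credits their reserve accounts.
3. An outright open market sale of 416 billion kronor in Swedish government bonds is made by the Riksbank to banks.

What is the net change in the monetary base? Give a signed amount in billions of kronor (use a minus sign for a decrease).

-638 billion

Government account inflow 222 billion kronor: reserves shift to a non-base liability → −222B.
Currency deposit 253 billion kronor: just a shift between currency and reserves — both are base money → 0.
OMO sale (to banks) 416 billion kronor: Riksbank balance sheet contracts → −416B.
Net: −222 + 0 − 416 = -638 billion.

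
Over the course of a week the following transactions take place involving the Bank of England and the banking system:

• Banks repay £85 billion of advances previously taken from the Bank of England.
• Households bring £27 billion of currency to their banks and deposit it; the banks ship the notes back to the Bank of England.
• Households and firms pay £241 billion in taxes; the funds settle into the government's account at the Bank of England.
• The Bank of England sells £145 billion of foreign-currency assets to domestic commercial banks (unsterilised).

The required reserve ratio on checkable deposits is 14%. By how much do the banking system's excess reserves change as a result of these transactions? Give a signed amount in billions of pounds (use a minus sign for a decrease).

Discount-window repayment £85 billion: reserves −£85B, deposits 0.
Currency deposit £27 billion: reserves +£27B, deposits +£27B.
Government account inflow £241 billion: reserves −£241B, deposits −£241B.
FX sale £145 billion: reserves −£145B, deposits 0.
Totals: Δreserves = −£444B, Δdeposits = −£214B.
Δrequired reserves = 14% × −£214B = −£29.96B.
Δexcess reserves = Δreserves − Δrequired = −£444B − (−£29.96B) = -£414.04 billion.

-£414.04 billion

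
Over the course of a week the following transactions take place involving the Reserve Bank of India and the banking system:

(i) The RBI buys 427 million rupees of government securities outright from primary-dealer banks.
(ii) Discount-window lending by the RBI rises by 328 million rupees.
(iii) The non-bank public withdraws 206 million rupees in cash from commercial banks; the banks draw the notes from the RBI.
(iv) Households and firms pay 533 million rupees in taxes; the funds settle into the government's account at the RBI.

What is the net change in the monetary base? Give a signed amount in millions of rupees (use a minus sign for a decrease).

+222 million

RBI balance sheet:
  Assets:      Securities +427M, Loans to banks +328M
  Liabilities: Bank reserves +16M, Currency in circulation +206M, Government deposits +533M
Commercial banking system:
  Assets:      Reserves at CB +16M, Securities −427M
  Liabilities: Checkable deposits −739M, Borrowings from CB +328M
Monetary base = currency + reserves: +206M + (+16M) = +222 million.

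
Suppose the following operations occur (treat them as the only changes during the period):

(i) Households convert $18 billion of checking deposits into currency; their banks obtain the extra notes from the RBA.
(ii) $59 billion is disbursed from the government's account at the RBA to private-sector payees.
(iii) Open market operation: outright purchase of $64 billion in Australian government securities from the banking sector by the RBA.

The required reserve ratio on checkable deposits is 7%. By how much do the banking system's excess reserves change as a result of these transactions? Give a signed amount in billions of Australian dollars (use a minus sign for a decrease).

+$102.13 billion

Currency withdrawal $18 billion: reserves −$18B, deposits −$18B.
Government spending $59 billion: reserves +$59B, deposits +$59B.
OMO purchase (from banks) $64 billion: reserves +$64B, deposits 0.
Totals: Δreserves = +$105B, Δdeposits = +$41B.
Δrequired reserves = 7% × +$41B = +$2.87B.
Δexcess reserves = Δreserves − Δrequired = +$105B − (+$2.87B) = +$102.13 billion.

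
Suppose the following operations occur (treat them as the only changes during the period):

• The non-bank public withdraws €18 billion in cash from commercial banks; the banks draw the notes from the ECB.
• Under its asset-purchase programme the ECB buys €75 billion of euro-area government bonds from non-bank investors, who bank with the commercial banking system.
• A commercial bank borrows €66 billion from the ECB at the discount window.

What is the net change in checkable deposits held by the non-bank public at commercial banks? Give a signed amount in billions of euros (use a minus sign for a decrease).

+€57 billion

ECB balance sheet:
  Assets:      Securities +€75B, Loans to banks +€66B
  Liabilities: Bank reserves +€123B, Currency in circulation +€18B
Commercial banking system:
  Assets:      Reserves at CB +€123B
  Liabilities: Checkable deposits +€57B, Borrowings from CB +€66B
So the change in checkable deposits held by the non-bank public at commercial banks is +€57 billion.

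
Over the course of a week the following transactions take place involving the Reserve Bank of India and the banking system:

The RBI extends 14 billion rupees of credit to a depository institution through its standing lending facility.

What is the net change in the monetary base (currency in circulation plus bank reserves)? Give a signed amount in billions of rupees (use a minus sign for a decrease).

+14 billion

Discount-window loan 14 billion rupees: RBI balance sheet expands → +14B.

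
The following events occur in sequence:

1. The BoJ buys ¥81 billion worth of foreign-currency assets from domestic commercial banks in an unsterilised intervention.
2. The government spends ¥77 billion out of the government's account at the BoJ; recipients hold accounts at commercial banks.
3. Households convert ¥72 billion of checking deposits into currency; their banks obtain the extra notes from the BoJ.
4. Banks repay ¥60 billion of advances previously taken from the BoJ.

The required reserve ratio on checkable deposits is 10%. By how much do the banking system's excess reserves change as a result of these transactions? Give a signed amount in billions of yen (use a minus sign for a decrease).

+¥25.5 billion

FX purchase ¥81 billion: reserves +¥81B, deposits 0.
Government spending ¥77 billion: reserves +¥77B, deposits +¥77B.
Currency withdrawal ¥72 billion: reserves −¥72B, deposits −¥72B.
Discount-window repayment ¥60 billion: reserves −¥60B, deposits 0.
Totals: Δreserves = +¥26B, Δdeposits = +¥5B.
Δrequired reserves = 10% × +¥5B = +¥0.5B.
Δexcess reserves = Δreserves − Δrequired = +¥26B − (+¥0.5B) = +¥25.5 billion.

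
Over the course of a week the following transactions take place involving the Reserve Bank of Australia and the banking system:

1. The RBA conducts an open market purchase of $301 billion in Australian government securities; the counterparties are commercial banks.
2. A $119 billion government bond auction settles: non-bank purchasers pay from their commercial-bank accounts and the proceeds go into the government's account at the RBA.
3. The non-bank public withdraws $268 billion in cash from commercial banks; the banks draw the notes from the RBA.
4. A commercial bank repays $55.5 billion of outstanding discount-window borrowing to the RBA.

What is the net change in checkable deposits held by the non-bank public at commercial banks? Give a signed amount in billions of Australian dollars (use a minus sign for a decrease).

-$387 billion

OMO purchase (from banks) $301 billion: the counterparty is a bank, so public deposits are unchanged → 0.
Government account inflow $119 billion: non-bank counterparties' bank balances fall → −$119B.
Currency withdrawal $268 billion: non-bank counterparties' bank balances fall → −$268B.
Discount-window repayment $55.5 billion: the counterparty is a bank, so public deposits are unchanged → 0.
Net: 0 − 119 − 268 + 0 = -$387 billion.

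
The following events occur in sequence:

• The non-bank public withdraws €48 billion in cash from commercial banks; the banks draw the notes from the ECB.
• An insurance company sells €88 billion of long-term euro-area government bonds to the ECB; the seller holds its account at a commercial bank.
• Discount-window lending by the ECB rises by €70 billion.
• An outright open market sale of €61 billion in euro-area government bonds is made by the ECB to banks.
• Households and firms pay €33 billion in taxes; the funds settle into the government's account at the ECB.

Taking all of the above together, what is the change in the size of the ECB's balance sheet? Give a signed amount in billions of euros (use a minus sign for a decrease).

ECB balance sheet:
  Assets:      Securities +€27B, Loans to banks +€70B
  Liabilities: Bank reserves +€16B, Currency in circulation +€48B, Government deposits +€33B
Commercial banking system:
  Assets:      Reserves at CB +€16B, Securities +€61B
  Liabilities: Checkable deposits +€7B, Borrowings from CB +€70B
Change in total ECB assets = +€97 billion.

+€97 billion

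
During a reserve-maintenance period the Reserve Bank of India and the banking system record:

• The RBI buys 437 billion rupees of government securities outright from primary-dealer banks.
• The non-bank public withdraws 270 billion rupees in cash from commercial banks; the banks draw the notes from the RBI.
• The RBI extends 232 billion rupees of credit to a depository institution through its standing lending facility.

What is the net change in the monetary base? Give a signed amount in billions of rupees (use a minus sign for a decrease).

+669 billion

RBI balance sheet:
  Assets:      Securities +437B, Loans to banks +232B
  Liabilities: Bank reserves +399B, Currency in circulation +270B
Monetary base = currency + reserves: +270B + (+399B) = +669 billion.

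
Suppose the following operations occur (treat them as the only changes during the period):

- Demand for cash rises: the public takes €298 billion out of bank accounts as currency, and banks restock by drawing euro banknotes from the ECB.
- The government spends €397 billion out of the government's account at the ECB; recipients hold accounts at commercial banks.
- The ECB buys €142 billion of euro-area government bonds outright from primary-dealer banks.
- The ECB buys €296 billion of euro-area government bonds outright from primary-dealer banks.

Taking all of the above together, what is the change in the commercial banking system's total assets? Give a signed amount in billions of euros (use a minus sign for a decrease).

+€99 billion

Currency withdrawal €298 billion: bank balance sheets shrink → −€298B.
Government spending €397 billion: bank balance sheets expand → +€397B.
OMO purchase (from banks) €142 billion: just an asset swap on bank balance sheets → 0.
OMO purchase (from banks) €296 billion: just an asset swap on bank balance sheets → 0.
Net: −298 + 397 + 0 + 0 = +€99 billion.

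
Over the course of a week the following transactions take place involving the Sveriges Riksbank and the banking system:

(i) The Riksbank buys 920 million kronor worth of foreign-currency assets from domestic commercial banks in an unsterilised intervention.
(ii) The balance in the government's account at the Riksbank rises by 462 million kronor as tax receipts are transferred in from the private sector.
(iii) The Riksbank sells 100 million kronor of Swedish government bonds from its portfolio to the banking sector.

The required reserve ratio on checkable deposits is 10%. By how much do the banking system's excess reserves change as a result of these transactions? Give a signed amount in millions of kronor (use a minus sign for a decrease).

FX purchase 920 million kronor: reserves +920M, deposits 0.
Government account inflow 462 million kronor: reserves −462M, deposits −462M.
OMO sale (to banks) 100 million kronor: reserves −100M, deposits 0.
Totals: Δreserves = +358M, Δdeposits = −462M.
Δrequired reserves = 10% × −462M = −46.2M.
Δexcess reserves = Δreserves − Δrequired = +358M − (−46.2M) = +404.2 million.

+404.2 million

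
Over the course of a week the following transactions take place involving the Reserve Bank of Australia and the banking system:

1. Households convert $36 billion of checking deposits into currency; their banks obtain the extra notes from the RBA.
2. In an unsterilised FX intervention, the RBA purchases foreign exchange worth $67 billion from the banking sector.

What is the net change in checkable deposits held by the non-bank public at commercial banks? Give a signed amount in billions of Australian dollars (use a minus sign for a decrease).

-$36 billion

Currency withdrawal $36 billion: non-bank counterparties' bank balances fall → −$36B.
FX purchase $67 billion: the counterparty is a bank, so public deposits are unchanged → 0.
Net: −36 + 0 = -$36 billion.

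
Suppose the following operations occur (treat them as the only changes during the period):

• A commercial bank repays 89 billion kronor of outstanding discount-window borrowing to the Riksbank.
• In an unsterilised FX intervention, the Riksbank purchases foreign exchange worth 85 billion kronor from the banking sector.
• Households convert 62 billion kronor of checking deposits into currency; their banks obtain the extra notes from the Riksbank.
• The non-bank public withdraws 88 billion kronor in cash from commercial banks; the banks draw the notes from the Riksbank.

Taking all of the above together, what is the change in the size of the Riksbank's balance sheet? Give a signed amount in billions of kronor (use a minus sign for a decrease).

-4 billion

Riksbank balance sheet:
  Assets:      Loans to banks −89B, Foreign assets +85B
  Liabilities: Bank reserves −154B, Currency in circulation +150B
Change in total Riksbank assets = -4 billion.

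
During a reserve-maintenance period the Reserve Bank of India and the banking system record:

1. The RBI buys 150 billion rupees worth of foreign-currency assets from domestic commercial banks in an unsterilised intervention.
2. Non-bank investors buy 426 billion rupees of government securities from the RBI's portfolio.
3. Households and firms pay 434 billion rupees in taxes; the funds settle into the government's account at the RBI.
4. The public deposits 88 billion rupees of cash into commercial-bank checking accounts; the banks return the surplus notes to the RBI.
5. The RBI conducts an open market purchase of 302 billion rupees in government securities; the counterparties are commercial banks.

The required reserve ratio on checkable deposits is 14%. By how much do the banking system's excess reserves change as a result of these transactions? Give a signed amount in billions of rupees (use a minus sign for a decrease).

-211.92 billion

FX purchase 150 billion rupees: reserves +150B, deposits 0.
Asset sale (to non-banks) 426 billion rupees: reserves −426B, deposits −426B.
Government account inflow 434 billion rupees: reserves −434B, deposits −434B.
Currency deposit 88 billion rupees: reserves +88B, deposits +88B.
OMO purchase (from banks) 302 billion rupees: reserves +302B, deposits 0.
Totals: Δreserves = −320B, Δdeposits = −772B.
Δrequired reserves = 14% × −772B = −108.08B.
Δexcess reserves = Δreserves − Δrequired = −320B − (−108.08B) = -211.92 billion.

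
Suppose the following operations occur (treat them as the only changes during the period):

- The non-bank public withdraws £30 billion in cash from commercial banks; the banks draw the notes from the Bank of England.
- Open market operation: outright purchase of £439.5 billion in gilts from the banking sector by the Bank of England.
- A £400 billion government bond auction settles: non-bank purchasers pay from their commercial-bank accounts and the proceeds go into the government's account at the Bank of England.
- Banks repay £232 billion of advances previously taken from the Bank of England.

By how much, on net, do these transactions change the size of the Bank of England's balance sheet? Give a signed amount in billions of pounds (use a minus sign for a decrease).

+£207.5 billion

Currency withdrawal £30 billion: only the composition of liabilities changes → 0.
OMO purchase (from banks) £439.5 billion: a Bank of England asset is acquired → +£439.5B.
Government account inflow £400 billion: only the composition of liabilities changes → 0.
Discount-window repayment £232 billion: a Bank of England asset is shed → −£232B.
Net: 0 + 439.5 + 0 − 232 = +£207.5 billion.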